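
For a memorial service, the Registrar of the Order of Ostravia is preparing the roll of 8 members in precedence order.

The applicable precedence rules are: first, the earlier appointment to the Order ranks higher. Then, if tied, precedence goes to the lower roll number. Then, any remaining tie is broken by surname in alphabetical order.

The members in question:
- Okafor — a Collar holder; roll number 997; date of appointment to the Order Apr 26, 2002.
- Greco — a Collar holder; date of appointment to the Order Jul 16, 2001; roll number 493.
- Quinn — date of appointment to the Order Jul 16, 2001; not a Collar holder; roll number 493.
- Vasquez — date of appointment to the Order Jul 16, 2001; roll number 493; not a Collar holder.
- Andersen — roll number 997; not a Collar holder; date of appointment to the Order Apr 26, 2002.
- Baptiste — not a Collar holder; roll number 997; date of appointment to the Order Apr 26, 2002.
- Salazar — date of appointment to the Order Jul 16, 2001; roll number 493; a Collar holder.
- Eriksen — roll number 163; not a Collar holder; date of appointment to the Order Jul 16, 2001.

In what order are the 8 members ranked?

Eriksen, Greco, Quinn, Salazar, Vasquez, Andersen, Baptiste, Okafor

By date of appointment to the Order (earlier first): Eriksen, Greco, Quinn, Salazar and Vasquez (each Jul 16, 2001); then Andersen, Baptiste and Okafor (each Apr 26, 2002).
Among Eriksen, Greco, Quinn, Salazar and Vasquez, by roll number (lower first): Eriksen (163) before Greco, Quinn, Salazar and Vasquez (493).
Among Greco, Quinn, Salazar and Vasquez, alphabetically by surname: Greco before Quinn before Salazar before Vasquez.
Andersen, Baptiste and Okafor all have roll number 997, so the next rule applies.
Among Andersen, Baptiste and Okafor, alphabetically by surname: Andersen before Baptiste before Okafor.
Full order: Eriksen, Greco, Quinn, Salazar, Vasquez, Andersen, Baptiste, Okafor.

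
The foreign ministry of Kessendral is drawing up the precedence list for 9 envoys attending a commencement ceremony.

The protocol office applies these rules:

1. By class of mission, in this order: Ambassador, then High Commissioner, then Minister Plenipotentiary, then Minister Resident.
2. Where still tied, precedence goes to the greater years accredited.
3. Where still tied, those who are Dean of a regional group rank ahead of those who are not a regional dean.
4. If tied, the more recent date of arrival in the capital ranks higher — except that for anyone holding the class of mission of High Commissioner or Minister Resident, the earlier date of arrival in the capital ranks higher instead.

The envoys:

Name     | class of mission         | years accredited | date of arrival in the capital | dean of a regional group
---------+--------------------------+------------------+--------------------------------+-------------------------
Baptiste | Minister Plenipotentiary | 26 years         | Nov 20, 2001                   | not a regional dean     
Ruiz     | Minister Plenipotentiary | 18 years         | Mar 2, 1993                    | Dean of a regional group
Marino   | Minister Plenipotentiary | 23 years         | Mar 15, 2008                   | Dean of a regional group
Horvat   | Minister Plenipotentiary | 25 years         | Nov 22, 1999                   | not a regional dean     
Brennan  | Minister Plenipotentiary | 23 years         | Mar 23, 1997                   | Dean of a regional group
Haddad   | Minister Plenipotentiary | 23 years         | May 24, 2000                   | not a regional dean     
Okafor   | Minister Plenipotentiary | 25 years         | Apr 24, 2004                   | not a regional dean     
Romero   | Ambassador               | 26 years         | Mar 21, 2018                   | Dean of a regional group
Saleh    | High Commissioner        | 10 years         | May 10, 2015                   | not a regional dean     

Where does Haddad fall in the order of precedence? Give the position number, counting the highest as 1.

By class of mission: Romero (Ambassador); then Saleh (High Commissioner); then Baptiste, Okafor, Horvat, Marino, Brennan, Haddad and Ruiz (Minister Plenipotentiary).
Among Baptiste, Okafor, Horvat, Marino, Brennan, Haddad and Ruiz, by years accredited (higher first): Baptiste (26 years) before Okafor and Horvat (25 years) before Marino, Brennan and Haddad (23 years) before Ruiz (18 years).
Okafor and Horvat are each not a regional dean, so the next rule applies.
Among Okafor and Horvat, by date of arrival in the capital (later first): Okafor (Apr 24, 2004) before Horvat (Nov 22, 1999).
Among Marino, Brennan and Haddad, Dean of a regional group before not a regional dean: Marino and Brennan (Dean of a regional group) before Haddad (not a regional dean).
Among Marino and Brennan, by date of arrival in the capital (later first): Marino (Mar 15, 2008) before Brennan (Mar 23, 1997).
Order: Romero, Saleh, Baptiste, Okafor, Horvat, Marino, Brennan, Haddad, Ruiz. So position 8.

8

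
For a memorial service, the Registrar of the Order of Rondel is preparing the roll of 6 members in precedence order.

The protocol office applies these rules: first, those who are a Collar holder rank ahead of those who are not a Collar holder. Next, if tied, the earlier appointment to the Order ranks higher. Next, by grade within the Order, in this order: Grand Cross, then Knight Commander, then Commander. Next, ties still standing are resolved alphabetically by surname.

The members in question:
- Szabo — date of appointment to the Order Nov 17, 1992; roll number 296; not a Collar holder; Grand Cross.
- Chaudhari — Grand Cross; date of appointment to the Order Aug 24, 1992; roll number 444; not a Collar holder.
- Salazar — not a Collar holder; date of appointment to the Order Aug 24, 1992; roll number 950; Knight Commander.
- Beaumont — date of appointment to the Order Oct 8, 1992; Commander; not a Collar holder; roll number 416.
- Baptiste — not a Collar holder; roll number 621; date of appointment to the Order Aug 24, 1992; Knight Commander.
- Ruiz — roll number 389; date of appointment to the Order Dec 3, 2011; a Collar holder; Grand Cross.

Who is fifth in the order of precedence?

By the first rule: Ruiz (a Collar holder); then Chaudhari, Baptiste, Salazar, Beaumont and Szabo (each not a Collar holder).
Among Chaudhari, Baptiste, Salazar, Beaumont and Szabo, by date of appointment to the Order (earlier first): Chaudhari, Baptiste and Salazar (Aug 24, 1992) before Beaumont (Oct 8, 1992) before Szabo (Nov 17, 1992).
Among Chaudhari, Baptiste and Salazar, by grade within the Order: Chaudhari (Grand Cross) before Baptiste and Salazar (Knight Commander).
Among Baptiste and Salazar, alphabetically by surname: Baptiste before Salazar.
Order: Ruiz, Chaudhari, Baptiste, Salazar, Beaumont, Szabo.

Beaumont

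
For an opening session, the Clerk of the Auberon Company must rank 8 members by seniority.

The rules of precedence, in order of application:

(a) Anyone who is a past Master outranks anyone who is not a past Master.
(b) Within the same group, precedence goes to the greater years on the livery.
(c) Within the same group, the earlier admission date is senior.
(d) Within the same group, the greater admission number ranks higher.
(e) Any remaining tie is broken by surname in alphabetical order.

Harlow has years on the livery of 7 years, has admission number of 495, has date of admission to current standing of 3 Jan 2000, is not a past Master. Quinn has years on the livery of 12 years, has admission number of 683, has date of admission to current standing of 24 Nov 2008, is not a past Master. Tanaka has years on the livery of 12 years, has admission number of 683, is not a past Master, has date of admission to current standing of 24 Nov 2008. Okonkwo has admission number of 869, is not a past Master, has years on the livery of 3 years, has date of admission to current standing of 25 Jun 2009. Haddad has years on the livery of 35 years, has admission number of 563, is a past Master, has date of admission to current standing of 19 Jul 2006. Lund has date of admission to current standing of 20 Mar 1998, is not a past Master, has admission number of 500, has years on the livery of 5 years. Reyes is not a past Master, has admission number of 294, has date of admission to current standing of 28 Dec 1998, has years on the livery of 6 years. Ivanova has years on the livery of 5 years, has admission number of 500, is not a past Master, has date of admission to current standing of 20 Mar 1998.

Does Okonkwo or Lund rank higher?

Lund

By the first rule: Haddad (a past Master); then Quinn, Tanaka, Harlow, Reyes, Ivanova, Lund and Okonkwo (each not a past Master).
Among Quinn, Tanaka, Harlow, Reyes, Ivanova, Lund and Okonkwo, by years on the livery (higher first): Quinn and Tanaka (12 years) before Harlow (7 years) before Reyes (6 years) before Ivanova and Lund (5 years) before Okonkwo (3 years).
Quinn and Tanaka both have date of admission to current standing 24 Nov 2008, so the next rule applies.
Quinn and Tanaka both have admission number 683, so the next rule applies.
Among Quinn and Tanaka, alphabetically by surname: Quinn before Tanaka.
Ivanova and Lund both have date of admission to current standing 20 Mar 1998, so the next rule applies.
Ivanova and Lund both have admission number 500, so the next rule applies.
Among Ivanova and Lund, alphabetically by surname: Ivanova before Lund.
So Lund takes precedence.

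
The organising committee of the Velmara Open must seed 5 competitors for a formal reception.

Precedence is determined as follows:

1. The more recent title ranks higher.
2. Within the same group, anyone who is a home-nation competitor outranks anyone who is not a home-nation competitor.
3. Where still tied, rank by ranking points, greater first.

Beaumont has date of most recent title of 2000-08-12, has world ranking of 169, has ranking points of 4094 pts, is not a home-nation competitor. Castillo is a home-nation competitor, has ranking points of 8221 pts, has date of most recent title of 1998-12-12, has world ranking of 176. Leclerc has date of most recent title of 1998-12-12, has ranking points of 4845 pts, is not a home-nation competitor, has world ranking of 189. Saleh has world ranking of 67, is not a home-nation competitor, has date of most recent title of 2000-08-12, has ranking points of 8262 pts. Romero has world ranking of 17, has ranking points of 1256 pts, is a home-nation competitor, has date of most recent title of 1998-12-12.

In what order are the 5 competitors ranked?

Saleh, Beaumont, Castillo, Romero, Leclerc

By date of most recent title (later first): Saleh and Beaumont (both 2000-08-12); then Castillo, Romero and Leclerc (each 1998-12-12).
Saleh and Beaumont are each not a home-nation competitor, so the next rule applies.
Among Saleh and Beaumont, by ranking points (higher first): Saleh (8262 pts) before Beaumont (4094 pts).
Among Castillo, Romero and Leclerc, a home-nation competitor before not a home-nation competitor: Castillo and Romero (a home-nation competitor) before Leclerc (not a home-nation competitor).
Among Castillo and Romero, by ranking points (higher first): Castillo (8221 pts) before Romero (1256 pts).
Full order: Saleh, Beaumont, Castillo, Romero, Leclerc.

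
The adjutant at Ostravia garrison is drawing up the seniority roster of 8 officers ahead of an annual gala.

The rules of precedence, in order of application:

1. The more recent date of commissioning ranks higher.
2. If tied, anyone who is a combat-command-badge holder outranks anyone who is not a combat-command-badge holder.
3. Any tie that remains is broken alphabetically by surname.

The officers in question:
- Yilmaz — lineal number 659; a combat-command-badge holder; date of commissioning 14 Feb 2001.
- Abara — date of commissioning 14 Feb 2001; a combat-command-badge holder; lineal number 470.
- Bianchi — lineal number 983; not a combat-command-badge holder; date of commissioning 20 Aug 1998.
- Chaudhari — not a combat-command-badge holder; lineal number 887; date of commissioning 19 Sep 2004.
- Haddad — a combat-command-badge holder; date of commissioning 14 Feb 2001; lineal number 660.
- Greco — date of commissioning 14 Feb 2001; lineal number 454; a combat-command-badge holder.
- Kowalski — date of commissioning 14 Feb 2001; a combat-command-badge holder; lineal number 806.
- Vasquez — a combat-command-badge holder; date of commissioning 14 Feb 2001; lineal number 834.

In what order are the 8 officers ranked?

Chaudhari, Abara, Greco, Haddad, Kowalski, Vasquez, Yilmaz, Bianchi

By date of commissioning (later first): Chaudhari (19 Sep 2004); then Abara, Greco, Haddad, Kowalski, Vasquez and Yilmaz (each 14 Feb 2001); then Bianchi (20 Aug 1998).
Abara, Greco, Haddad, Kowalski, Vasquez and Yilmaz are each a combat-command-badge holder, so the next rule applies.
Among Abara, Greco, Haddad, Kowalski, Vasquez and Yilmaz, alphabetically by surname: Abara before Greco before Haddad before Kowalski before Vasquez before Yilmaz.
Full order: Chaudhari, Abara, Greco, Haddad, Kowalski, Vasquez, Yilmaz, Bianchi.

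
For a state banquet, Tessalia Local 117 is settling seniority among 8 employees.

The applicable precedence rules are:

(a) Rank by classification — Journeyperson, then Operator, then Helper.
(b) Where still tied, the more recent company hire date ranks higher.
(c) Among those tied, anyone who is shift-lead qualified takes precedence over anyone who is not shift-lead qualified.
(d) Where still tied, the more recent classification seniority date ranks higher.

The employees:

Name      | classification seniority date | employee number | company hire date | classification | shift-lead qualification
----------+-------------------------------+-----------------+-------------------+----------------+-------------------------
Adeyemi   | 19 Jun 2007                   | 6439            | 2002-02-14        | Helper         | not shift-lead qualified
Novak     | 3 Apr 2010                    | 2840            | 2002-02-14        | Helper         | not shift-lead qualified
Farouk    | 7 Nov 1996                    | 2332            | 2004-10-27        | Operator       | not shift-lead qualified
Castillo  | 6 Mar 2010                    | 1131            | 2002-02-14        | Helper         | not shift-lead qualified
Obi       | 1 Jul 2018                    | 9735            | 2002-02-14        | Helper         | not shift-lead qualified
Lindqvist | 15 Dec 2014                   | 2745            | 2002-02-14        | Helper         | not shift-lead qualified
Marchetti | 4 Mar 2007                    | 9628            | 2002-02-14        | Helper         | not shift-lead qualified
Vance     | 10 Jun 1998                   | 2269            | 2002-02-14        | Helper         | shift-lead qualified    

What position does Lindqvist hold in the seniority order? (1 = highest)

By classification: Farouk (Operator); then Vance, Obi, Lindqvist, Novak, Castillo, Adeyemi and Marchetti (Helper).
Vance, Obi, Lindqvist, Novak, Castillo, Adeyemi and Marchetti all have company hire date 2002-02-14, so the next rule applies.
Among Vance, Obi, Lindqvist, Novak, Castillo, Adeyemi and Marchetti, shift-lead qualified before not shift-lead qualified: Vance (shift-lead qualified) before Obi, Lindqvist, Novak, Castillo, Adeyemi and Marchetti (not shift-lead qualified).
Among Obi, Lindqvist, Novak, Castillo, Adeyemi and Marchetti, by classification seniority date (later first): Obi (1 Jul 2018) before Lindqvist (15 Dec 2014) before Novak (3 Apr 2010) before Castillo (6 Mar 2010) before Adeyemi (19 Jun 2007) before Marchetti (4 Mar 2007).
Order: Farouk, Vance, Obi, Lindqvist, Novak, Castillo, Adeyemi, Marchetti. So position 4.

4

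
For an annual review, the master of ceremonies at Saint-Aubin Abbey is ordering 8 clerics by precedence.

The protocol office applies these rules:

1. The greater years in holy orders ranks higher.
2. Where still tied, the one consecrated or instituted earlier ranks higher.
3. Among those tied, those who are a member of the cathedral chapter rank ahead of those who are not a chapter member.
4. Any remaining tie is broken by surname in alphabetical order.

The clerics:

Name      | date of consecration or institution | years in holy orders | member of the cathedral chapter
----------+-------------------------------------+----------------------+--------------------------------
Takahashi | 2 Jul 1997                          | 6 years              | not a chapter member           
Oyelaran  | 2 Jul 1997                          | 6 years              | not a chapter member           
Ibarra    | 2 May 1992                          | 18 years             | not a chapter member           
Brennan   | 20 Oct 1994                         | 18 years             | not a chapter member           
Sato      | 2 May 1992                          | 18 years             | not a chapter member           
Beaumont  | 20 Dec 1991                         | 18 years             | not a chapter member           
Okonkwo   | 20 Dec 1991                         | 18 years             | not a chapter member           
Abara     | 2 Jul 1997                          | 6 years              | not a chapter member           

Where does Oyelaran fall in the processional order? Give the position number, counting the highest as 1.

7

By years in holy orders (higher first): Beaumont, Okonkwo, Ibarra, Sato and Brennan (each 18 years); then Abara, Oyelaran and Takahashi (each 6 years).
Among Beaumont, Okonkwo, Ibarra, Sato and Brennan, by date of consecration or institution (earlier first): Beaumont and Okonkwo (20 Dec 1991) before Ibarra and Sato (2 May 1992) before Brennan (20 Oct 1994).
Beaumont and Okonkwo are each not a chapter member, so the next rule applies.
Among Beaumont and Okonkwo, alphabetically by surname: Beaumont before Okonkwo.
Ibarra and Sato are each not a chapter member, so the next rule applies.
Among Ibarra and Sato, alphabetically by surname: Ibarra before Sato.
Abara, Oyelaran and Takahashi all have date of consecration or institution 2 Jul 1997, so the next rule applies.
Abara, Oyelaran and Takahashi are each not a chapter member, so the next rule applies.
Among Abara, Oyelaran and Takahashi, alphabetically by surname: Abara before Oyelaran before Takahashi.
Order: Beaumont, Okonkwo, Ibarra, Sato, Brennan, Abara, Oyelaran, Takahashi. So position 7.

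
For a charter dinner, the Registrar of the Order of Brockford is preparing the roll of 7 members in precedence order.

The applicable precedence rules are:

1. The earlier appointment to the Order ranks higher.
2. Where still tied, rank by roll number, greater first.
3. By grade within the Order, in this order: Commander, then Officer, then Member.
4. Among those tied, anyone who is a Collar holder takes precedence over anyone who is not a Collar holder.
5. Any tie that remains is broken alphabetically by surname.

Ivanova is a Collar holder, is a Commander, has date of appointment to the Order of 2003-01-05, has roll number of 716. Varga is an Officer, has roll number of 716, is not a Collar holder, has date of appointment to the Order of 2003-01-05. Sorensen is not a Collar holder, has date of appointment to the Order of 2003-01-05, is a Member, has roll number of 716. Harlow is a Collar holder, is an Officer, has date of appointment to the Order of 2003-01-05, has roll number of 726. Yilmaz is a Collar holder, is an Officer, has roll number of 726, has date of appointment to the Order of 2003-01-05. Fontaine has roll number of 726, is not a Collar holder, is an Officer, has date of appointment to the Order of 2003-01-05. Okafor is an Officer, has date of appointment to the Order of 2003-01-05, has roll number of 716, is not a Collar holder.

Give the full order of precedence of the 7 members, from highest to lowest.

Harlow, Yilmaz, Fontaine, Ivanova, Okafor, Varga, Sorensen

By date of appointment to the Order (earlier first): Harlow, Yilmaz, Fontaine, Ivanova, Okafor, Varga and Sorensen (each 2003-01-05).
Among Harlow, Yilmaz, Fontaine, Ivanova, Okafor, Varga and Sorensen, by roll number (higher first): Harlow, Yilmaz and Fontaine (726) before Ivanova, Okafor, Varga and Sorensen (716).
Harlow, Yilmaz and Fontaine are each Officer, so the next rule applies.
Among Harlow, Yilmaz and Fontaine, a Collar holder before not a Collar holder: Harlow and Yilmaz (a Collar holder) before Fontaine (not a Collar holder).
Among Harlow and Yilmaz, alphabetically by surname: Harlow before Yilmaz.
Among Ivanova, Okafor, Varga and Sorensen, by grade within the Order: Ivanova (Commander) before Okafor and Varga (Officer) before Sorensen (Member).
Okafor and Varga are each not a Collar holder, so the next rule applies.
Among Okafor and Varga, alphabetically by surname: Okafor before Varga.
Full order: Harlow, Yilmaz, Fontaine, Ivanova, Okafor, Varga, Sorensen.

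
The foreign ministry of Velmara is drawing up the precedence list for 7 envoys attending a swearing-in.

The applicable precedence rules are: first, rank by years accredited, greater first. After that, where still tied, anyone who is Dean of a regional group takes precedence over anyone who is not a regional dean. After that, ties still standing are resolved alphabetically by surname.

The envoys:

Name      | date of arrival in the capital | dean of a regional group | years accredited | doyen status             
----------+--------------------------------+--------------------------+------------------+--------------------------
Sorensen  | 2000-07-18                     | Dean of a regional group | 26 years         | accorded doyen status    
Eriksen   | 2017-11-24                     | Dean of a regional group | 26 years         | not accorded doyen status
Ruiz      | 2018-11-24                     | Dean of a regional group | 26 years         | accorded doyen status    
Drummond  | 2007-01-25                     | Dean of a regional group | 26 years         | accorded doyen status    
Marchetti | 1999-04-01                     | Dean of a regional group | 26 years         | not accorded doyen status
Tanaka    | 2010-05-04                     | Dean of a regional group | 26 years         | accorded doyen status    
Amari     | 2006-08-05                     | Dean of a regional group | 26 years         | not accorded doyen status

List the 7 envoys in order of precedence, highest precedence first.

Amari, Drummond, Eriksen, Marchetti, Ruiz, Sorensen, Tanaka

By years accredited (higher first): Amari, Drummond, Eriksen, Marchetti, Ruiz, Sorensen and Tanaka (each 26 years).
Amari, Drummond, Eriksen, Marchetti, Ruiz, Sorensen and Tanaka are each Dean of a regional group, so the next rule applies.
Among Amari, Drummond, Eriksen, Marchetti, Ruiz, Sorensen and Tanaka, alphabetically by surname: Amari before Drummond before Eriksen before Marchetti before Ruiz before Sorensen before Tanaka.
Full order: Amari, Drummond, Eriksen, Marchetti, Ruiz, Sorensen, Tanaka.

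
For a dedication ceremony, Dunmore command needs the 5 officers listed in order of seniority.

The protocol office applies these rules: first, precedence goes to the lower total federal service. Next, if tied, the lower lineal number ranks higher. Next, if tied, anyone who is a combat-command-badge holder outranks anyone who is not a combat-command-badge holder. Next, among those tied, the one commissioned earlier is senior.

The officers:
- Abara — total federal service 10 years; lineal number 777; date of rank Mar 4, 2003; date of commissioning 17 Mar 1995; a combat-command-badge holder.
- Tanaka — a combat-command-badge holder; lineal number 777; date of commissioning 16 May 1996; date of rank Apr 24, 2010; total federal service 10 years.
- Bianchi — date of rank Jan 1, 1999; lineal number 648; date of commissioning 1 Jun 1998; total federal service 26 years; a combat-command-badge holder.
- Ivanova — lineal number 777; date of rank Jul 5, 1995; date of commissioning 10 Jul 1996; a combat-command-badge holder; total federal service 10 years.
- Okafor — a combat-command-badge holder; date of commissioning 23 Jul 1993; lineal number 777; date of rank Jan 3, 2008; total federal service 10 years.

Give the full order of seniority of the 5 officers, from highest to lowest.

Okafor, Abara, Tanaka, Ivanova, Bianchi

By total federal service (lower first): Okafor, Abara, Tanaka and Ivanova (each 10 years); then Bianchi (26 years).
Okafor, Abara, Tanaka and Ivanova all have lineal number 777, so the next rule applies.
Okafor, Abara, Tanaka and Ivanova are each a combat-command-badge holder, so the next rule applies.
Among Okafor, Abara, Tanaka and Ivanova, by date of commissioning (earlier first): Okafor (23 Jul 1993) before Abara (17 Mar 1995) before Tanaka (16 May 1996) before Ivanova (10 Jul 1996).
Full order: Okafor, Abara, Tanaka, Ivanova, Bianchi.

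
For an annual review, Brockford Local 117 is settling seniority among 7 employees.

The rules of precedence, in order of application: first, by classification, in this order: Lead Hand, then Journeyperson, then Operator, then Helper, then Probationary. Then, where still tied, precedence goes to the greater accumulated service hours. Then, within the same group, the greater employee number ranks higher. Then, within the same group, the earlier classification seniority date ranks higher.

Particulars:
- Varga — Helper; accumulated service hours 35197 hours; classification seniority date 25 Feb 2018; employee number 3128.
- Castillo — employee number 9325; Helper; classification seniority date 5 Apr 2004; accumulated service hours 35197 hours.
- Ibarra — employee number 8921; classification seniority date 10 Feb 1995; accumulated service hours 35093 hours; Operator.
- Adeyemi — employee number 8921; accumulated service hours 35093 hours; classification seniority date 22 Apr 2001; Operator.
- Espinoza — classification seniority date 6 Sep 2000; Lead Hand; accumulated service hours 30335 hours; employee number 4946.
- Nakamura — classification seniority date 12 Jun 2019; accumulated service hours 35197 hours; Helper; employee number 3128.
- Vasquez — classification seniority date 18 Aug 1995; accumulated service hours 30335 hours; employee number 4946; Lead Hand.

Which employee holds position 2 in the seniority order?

Espinoza

By classification: Vasquez and Espinoza (Lead Hand); then Ibarra and Adeyemi (Operator); then Castillo, Varga and Nakamura (Helper).
Vasquez and Espinoza both have accumulated service hours 30335 hours, so the next rule applies.
Vasquez and Espinoza both have employee number 4946, so the next rule applies.
Among Vasquez and Espinoza, by classification seniority date (earlier first): Vasquez (18 Aug 1995) before Espinoza (6 Sep 2000).
Ibarra and Adeyemi both have accumulated service hours 35093 hours, so the next rule applies.
Ibarra and Adeyemi both have employee number 8921, so the next rule applies.
Among Ibarra and Adeyemi, by classification seniority date (earlier first): Ibarra (10 Feb 1995) before Adeyemi (22 Apr 2001).
Castillo, Varga and Nakamura all have accumulated service hours 35197 hours, so the next rule applies.
Among Castillo, Varga and Nakamura, by employee number (higher first): Castillo (9325) before Varga and Nakamura (3128).
Among Varga and Nakamura, by classification seniority date (earlier first): Varga (25 Feb 2018) before Nakamura (12 Jun 2019).
Order: Vasquez, Espinoza, Ibarra, Adeyemi, Castillo, Varga, Nakamura.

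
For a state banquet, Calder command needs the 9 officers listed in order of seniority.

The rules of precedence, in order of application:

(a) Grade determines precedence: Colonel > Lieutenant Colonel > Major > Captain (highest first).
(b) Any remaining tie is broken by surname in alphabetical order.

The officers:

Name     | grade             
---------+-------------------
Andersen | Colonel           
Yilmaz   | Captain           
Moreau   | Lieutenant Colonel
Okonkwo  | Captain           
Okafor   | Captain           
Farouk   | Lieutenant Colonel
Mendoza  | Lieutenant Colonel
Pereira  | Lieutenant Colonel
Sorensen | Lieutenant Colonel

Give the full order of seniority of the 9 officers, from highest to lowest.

By grade: Andersen (Colonel); then Farouk, Mendoza, Moreau, Pereira and Sorensen (Lieutenant Colonel); then Okafor, Okonkwo and Yilmaz (Captain).
Among Farouk, Mendoza, Moreau, Pereira and Sorensen, alphabetically by surname: Farouk before Mendoza before Moreau before Pereira before Sorensen.
Among Okafor, Okonkwo and Yilmaz, alphabetically by surname: Okafor before Okonkwo before Yilmaz.
Full order: Andersen, Farouk, Mendoza, Moreau, Pereira, Sorensen, Okafor, Okonkwo, Yilmaz.

Andersen, Farouk, Mendoza, Moreau, Pereira, Sorensen, Okafor, Okonkwo, Yilmaz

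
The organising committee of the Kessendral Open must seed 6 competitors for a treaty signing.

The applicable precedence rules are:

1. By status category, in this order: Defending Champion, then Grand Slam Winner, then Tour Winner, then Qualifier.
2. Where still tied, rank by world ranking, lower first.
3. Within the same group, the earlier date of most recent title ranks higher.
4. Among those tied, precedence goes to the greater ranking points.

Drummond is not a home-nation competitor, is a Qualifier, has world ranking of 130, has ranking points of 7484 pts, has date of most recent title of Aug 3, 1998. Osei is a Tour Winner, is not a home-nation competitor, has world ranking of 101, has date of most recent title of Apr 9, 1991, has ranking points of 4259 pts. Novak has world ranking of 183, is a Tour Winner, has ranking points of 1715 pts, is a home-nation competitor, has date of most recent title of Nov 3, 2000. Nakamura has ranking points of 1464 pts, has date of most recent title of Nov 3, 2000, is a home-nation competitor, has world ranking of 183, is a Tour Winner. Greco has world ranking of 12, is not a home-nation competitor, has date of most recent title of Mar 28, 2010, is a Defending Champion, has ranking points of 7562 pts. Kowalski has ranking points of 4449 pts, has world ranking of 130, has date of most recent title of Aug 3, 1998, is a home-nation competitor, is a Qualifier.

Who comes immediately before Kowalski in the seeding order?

Drummond

By status category: Greco (Defending Champion); then Osei, Novak and Nakamura (Tour Winner); then Drummond and Kowalski (Qualifier).
Among Osei, Novak and Nakamura, by world ranking (lower first): Osei (101) before Novak and Nakamura (183).
Novak and Nakamura both have date of most recent title Nov 3, 2000, so the next rule applies.
Among Novak and Nakamura, by ranking points (higher first): Novak (1715 pts) before Nakamura (1464 pts).
Drummond and Kowalski both have world ranking 130, so the next rule applies.
Drummond and Kowalski both have date of most recent title Aug 3, 1998, so the next rule applies.
Among Drummond and Kowalski, by ranking points (higher first): Drummond (7484 pts) before Kowalski (4449 pts).
Order: Greco, Osei, Novak, Nakamura, Drummond, Kowalski.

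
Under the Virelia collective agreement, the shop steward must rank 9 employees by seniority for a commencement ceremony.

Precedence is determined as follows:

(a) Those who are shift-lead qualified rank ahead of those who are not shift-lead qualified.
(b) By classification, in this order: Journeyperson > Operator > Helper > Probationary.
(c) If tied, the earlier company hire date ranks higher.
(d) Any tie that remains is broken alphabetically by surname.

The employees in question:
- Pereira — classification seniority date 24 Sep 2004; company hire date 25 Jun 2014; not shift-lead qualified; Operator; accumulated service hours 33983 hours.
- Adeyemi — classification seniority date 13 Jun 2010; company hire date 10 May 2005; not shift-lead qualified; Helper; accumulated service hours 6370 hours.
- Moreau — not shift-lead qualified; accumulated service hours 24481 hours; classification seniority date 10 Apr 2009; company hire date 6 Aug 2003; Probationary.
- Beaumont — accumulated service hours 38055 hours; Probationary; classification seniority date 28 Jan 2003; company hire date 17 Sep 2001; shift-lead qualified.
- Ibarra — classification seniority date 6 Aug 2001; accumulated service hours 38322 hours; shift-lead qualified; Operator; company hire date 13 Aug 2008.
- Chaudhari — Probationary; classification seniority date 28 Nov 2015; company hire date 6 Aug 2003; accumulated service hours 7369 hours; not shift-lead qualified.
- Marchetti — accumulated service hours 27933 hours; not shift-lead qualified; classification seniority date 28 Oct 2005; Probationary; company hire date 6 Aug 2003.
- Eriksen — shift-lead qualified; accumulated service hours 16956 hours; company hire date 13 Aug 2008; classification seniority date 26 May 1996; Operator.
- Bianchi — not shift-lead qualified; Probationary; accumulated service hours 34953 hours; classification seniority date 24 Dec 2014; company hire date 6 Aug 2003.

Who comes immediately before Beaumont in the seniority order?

By the first rule: Eriksen, Ibarra and Beaumont (each shift-lead qualified); then Pereira, Adeyemi, Bianchi, Chaudhari, Marchetti and Moreau (each not shift-lead qualified).
Among Eriksen, Ibarra and Beaumont, by classification: Eriksen and Ibarra (Operator) before Beaumont (Probationary).
Eriksen and Ibarra both have company hire date 13 Aug 2008, so the next rule applies.
Among Eriksen and Ibarra, alphabetically by surname: Eriksen before Ibarra.
Among Pereira, Adeyemi, Bianchi, Chaudhari, Marchetti and Moreau, by classification: Pereira (Operator) before Adeyemi (Helper) before Bianchi, Chaudhari, Marchetti and Moreau (Probationary).
Bianchi, Chaudhari, Marchetti and Moreau all have company hire date 6 Aug 2003, so the next rule applies.
Among Bianchi, Chaudhari, Marchetti and Moreau, alphabetically by surname: Bianchi before Chaudhari before Marchetti before Moreau.
Order: Eriksen, Ibarra, Beaumont, Pereira, Adeyemi, Bianchi, Chaudhari, Marchetti, Moreau.

Ibarra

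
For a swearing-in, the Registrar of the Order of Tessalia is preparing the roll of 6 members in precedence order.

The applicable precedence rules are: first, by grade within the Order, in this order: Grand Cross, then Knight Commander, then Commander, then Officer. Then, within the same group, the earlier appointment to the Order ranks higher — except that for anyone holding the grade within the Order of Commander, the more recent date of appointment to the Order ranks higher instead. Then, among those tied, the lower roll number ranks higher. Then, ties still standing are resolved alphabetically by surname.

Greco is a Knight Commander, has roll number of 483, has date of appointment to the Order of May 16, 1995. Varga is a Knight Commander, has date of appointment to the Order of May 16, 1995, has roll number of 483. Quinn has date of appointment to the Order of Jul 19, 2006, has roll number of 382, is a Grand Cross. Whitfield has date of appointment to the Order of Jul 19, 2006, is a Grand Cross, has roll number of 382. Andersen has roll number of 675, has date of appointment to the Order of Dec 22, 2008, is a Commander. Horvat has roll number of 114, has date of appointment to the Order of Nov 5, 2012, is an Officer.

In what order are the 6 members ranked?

Quinn, Whitfield, Greco, Varga, Andersen, Horvat

By grade within the Order: Quinn and Whitfield (Grand Cross); then Greco and Varga (Knight Commander); then Andersen (Commander); then Horvat (Officer).
Quinn and Whitfield both have date of appointment to the Order Jul 19, 2006, so the next rule applies.
Quinn and Whitfield both have roll number 382, so the next rule applies.
Among Quinn and Whitfield, alphabetically by surname: Quinn before Whitfield.
Greco and Varga both have date of appointment to the Order May 16, 1995, so the next rule applies.
Greco and Varga both have roll number 483, so the next rule applies.
Among Greco and Varga, alphabetically by surname: Greco before Varga.
Full order: Quinn, Whitfield, Greco, Varga, Andersen, Horvat.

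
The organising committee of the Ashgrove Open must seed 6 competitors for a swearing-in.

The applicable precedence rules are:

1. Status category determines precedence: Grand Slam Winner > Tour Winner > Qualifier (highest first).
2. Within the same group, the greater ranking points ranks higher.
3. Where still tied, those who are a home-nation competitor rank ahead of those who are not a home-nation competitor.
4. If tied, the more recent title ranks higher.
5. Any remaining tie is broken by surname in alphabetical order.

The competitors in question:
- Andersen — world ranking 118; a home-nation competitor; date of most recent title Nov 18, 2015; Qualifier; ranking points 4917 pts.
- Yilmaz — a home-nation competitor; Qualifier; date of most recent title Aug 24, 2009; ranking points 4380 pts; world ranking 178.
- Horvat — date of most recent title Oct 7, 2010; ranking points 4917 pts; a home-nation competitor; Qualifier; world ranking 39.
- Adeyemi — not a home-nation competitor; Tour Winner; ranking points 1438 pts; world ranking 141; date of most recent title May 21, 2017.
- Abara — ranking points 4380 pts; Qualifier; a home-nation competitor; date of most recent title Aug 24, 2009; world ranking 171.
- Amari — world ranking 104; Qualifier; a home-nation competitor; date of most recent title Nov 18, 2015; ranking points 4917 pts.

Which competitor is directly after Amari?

Andersen

By status category: Adeyemi (Tour Winner); then Amari, Andersen, Horvat, Abara and Yilmaz (Qualifier).
Among Amari, Andersen, Horvat, Abara and Yilmaz, by ranking points (higher first): Amari, Andersen and Horvat (4917 pts) before Abara and Yilmaz (4380 pts).
Amari, Andersen and Horvat are each a home-nation competitor, so the next rule applies.
Among Amari, Andersen and Horvat, by date of most recent title (later first): Amari and Andersen (Nov 18, 2015) before Horvat (Oct 7, 2010).
Among Amari and Andersen, alphabetically by surname: Amari before Andersen.
Abara and Yilmaz are each a home-nation competitor, so the next rule applies.
Abara and Yilmaz both have date of most recent title Aug 24, 2009, so the next rule applies.
Among Abara and Yilmaz, alphabetically by surname: Abara before Yilmaz.
Order: Adeyemi, Amari, Andersen, Horvat, Abara, Yilmaz.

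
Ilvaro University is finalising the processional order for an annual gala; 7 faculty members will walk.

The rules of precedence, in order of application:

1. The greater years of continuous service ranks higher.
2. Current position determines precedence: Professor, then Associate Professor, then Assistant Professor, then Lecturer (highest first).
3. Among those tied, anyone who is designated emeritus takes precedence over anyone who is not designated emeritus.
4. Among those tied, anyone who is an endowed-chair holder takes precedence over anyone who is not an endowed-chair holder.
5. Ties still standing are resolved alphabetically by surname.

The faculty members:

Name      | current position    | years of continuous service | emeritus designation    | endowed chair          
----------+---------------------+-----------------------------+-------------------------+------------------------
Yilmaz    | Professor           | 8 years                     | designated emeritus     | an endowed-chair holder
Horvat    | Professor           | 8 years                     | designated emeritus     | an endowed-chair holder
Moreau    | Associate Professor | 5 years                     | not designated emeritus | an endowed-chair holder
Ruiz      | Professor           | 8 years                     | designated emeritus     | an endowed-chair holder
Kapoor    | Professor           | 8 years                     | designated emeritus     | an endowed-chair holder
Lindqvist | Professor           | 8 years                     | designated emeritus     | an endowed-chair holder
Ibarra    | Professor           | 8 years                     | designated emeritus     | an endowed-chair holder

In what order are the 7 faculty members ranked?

Horvat, Ibarra, Kapoor, Lindqvist, Ruiz, Yilmaz, Moreau

By years of continuous service (higher first): Horvat, Ibarra, Kapoor, Lindqvist, Ruiz and Yilmaz (each 8 years); then Moreau (5 years).
Horvat, Ibarra, Kapoor, Lindqvist, Ruiz and Yilmaz are each Professor, so the next rule applies.
Horvat, Ibarra, Kapoor, Lindqvist, Ruiz and Yilmaz are each designated emeritus, so the next rule applies.
Horvat, Ibarra, Kapoor, Lindqvist, Ruiz and Yilmaz are each an endowed-chair holder, so the next rule applies.
Among Horvat, Ibarra, Kapoor, Lindqvist, Ruiz and Yilmaz, alphabetically by surname: Horvat before Ibarra before Kapoor before Lindqvist before Ruiz before Yilmaz.
Full order: Horvat, Ibarra, Kapoor, Lindqvist, Ruiz, Yilmaz, Moreau.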